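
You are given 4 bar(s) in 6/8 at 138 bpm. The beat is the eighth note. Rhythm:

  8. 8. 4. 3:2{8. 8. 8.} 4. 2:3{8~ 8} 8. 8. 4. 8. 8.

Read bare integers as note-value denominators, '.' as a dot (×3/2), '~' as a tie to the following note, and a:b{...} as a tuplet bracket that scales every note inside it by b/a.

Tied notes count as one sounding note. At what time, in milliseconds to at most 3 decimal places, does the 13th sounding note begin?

note 13 onset = 45/2b = 9782.609ms

1. 0.0ms @ 0 + 652.174ms (3/2)
2. 652.174ms @ 3/2 + 652.174ms (3/2)
3. 1304.348ms @ 3 + 1304.348ms (3)
4. 2608.696ms @ 6 + 434.783ms (1)
5. 3043.478ms @ 7 + 434.783ms (1)
6. 3478.261ms @ 8 + 434.783ms (1)
7. 3913.043ms @ 9 + 1304.348ms (3)
8. 5217.391ms @ 12 + 1304.348ms (3)
9. 6521.739ms @ 15 + 652.174ms (3/2)
10. 7173.913ms @ 33/2 + 652.174ms (3/2)
11. 7826.087ms @ 18 + 1304.348ms (3)
12. 9130.435ms @ 21 + 652.174ms (3/2)
13. 9782.609ms @ 45/2 + 652.174ms (3/2)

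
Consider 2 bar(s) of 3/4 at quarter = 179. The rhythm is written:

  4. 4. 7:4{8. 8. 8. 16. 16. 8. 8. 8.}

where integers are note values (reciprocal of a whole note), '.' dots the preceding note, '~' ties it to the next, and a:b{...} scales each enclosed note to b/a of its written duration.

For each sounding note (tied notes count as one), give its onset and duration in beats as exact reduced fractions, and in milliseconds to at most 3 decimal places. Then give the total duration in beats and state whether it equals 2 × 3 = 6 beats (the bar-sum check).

1) 0.0ms=0b +502.793ms=3/2b
2) 502.793ms=3/2b +502.793ms=3/2b
3) 1005.587ms=3b +143.655ms=3/7b
4) 1149.242ms=24/7b +143.655ms=3/7b
5) 1292.897ms=27/7b +143.655ms=3/7b
6) 1436.552ms=30/7b +71.828ms=3/14b
7) 1508.38ms=9/2b +71.828ms=3/14b
8) 1580.208ms=33/7b +143.655ms=3/7b
9) 1723.863ms=36/7b +143.655ms=3/7b
10) 1867.518ms=39/7b +143.655ms=3/7b
Σ=6b of 6 (179bpm 3/4) — PASS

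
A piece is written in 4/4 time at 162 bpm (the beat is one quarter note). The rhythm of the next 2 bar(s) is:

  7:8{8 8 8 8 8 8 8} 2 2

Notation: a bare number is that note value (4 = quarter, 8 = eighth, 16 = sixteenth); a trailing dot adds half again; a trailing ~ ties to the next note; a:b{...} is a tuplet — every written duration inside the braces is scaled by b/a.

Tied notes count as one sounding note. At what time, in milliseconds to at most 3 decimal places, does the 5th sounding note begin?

note 5 onset = 16/7b = 846.561ms

1. 0.0ms @ 0 + 211.64ms (4/7)
2. 211.64ms @ 4/7 + 211.64ms (4/7)
3. 423.28ms @ 8/7 + 211.64ms (4/7)
4. 634.921ms @ 12/7 + 211.64ms (4/7)
5. 846.561ms @ 16/7 + 211.64ms (4/7)
6. 1058.201ms @ 20/7 + 211.64ms (4/7)
7. 1269.841ms @ 24/7 + 211.64ms (4/7)
8. 1481.481ms @ 4 + 740.741ms (2)
9. 2222.222ms @ 6 + 740.741ms (2)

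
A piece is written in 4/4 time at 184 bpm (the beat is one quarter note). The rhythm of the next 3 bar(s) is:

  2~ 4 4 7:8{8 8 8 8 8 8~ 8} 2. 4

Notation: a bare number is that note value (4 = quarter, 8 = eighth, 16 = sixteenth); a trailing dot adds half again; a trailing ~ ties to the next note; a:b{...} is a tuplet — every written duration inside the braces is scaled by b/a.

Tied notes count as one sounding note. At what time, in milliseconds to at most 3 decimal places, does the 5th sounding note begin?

1. 0.0ms @ 0 + 978.261ms (3)
2. 978.261ms @ 3 + 326.087ms (1)
3. 1304.348ms @ 4 + 186.335ms (4/7)
4. 1490.683ms @ 32/7 + 186.335ms (4/7)
5. 1677.019ms @ 36/7 + 186.335ms (4/7)
6. 1863.354ms @ 40/7 + 186.335ms (4/7)
7. 2049.689ms @ 44/7 + 186.335ms (4/7)
8. 2236.025ms @ 48/7 + 372.671ms (8/7)
9. 2608.696ms @ 8 + 978.261ms (3)
10. 3586.957ms @ 11 + 326.087ms (1)

note 5 onset = 36/7b = 1677.019ms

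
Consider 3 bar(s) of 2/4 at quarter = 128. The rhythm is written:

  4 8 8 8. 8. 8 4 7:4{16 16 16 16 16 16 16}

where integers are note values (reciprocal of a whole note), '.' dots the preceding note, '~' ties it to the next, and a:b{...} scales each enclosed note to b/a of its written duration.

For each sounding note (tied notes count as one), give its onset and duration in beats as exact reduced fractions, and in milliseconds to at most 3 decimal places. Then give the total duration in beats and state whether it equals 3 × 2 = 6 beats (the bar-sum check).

1) 0.0ms=0b +468.75ms=1b
2) 468.75ms=1b +234.375ms=1/2b
3) 703.125ms=3/2b +234.375ms=1/2b
4) 937.5ms=2b +351.562ms=3/4b
5) 1289.062ms=11/4b +351.562ms=3/4b
6) 1640.625ms=7/2b +234.375ms=1/2b
7) 1875.0ms=4b +468.75ms=1b
8) 2343.75ms=5b +66.964ms=1/7b
9) 2410.714ms=36/7b +66.964ms=1/7b
10) 2477.679ms=37/7b +66.964ms=1/7b
11) 2544.643ms=38/7b +66.964ms=1/7b
12) 2611.607ms=39/7b +66.964ms=1/7b
13) 2678.571ms=40/7b +66.964ms=1/7b
14) 2745.536ms=41/7b +66.964ms=1/7b
Σ=6b of 6 (128bpm 2/4) — PASS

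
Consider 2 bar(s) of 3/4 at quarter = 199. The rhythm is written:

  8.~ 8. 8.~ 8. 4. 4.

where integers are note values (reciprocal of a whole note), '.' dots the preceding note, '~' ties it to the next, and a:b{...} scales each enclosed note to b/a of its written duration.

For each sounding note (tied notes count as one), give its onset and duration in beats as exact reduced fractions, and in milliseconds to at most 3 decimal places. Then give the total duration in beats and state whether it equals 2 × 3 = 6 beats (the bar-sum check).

1) 0.0ms=0b +452.261ms=3/2b
2) 452.261ms=3/2b +452.261ms=3/2b
3) 904.523ms=3b +452.261ms=3/2b
4) 1356.784ms=9/2b +452.261ms=3/2b
Σ=6b of 6 (199bpm 3/4) — PASS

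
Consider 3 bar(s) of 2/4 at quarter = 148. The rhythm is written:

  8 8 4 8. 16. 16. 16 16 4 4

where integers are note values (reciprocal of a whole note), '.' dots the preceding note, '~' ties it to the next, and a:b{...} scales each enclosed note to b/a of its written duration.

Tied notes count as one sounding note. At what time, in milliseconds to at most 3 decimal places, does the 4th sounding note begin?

1. 0.0ms @ 0 + 202.703ms (1/2)
2. 202.703ms @ 1/2 + 202.703ms (1/2)
3. 405.405ms @ 1 + 405.405ms (1)
4. 810.811ms @ 2 + 304.054ms (3/4)
5. 1114.865ms @ 11/4 + 152.027ms (3/8)
6. 1266.892ms @ 25/8 + 152.027ms (3/8)
7. 1418.919ms @ 7/2 + 101.351ms (1/4)
8. 1520.27ms @ 15/4 + 101.351ms (1/4)
9. 1621.622ms @ 4 + 405.405ms (1)
10. 2027.027ms @ 5 + 405.405ms (1)

note 4 onset = 2b = 810.811ms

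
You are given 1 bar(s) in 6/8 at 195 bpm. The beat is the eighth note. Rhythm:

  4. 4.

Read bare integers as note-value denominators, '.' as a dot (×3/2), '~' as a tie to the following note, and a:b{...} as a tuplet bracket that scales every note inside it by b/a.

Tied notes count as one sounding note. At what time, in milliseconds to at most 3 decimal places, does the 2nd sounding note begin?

note 2 onset = 3b = 923.077ms

1. 0.0ms @ 0 + 923.077ms (3)
2. 923.077ms @ 3 + 923.077ms (3)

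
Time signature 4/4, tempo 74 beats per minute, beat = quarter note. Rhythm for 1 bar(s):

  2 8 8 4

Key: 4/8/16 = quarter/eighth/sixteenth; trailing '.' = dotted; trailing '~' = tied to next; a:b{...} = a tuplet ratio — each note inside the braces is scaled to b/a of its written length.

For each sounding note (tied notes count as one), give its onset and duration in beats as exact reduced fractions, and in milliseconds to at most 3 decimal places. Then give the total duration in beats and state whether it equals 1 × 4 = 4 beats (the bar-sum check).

1) 0.0ms=0b +1621.622ms=2b
2) 1621.622ms=2b +405.405ms=1/2b
3) 2027.027ms=5/2b +405.405ms=1/2b
4) 2432.432ms=3b +810.811ms=1b
Σ=4b of 4 (74bpm 4/4) — PASS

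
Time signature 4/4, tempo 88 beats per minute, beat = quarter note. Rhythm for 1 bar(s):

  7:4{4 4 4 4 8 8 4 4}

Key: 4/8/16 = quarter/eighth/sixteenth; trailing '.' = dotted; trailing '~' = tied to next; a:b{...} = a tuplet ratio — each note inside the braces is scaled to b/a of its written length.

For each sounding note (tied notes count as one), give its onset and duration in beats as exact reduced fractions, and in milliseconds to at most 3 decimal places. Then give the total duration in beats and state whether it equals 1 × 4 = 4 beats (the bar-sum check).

1) 0.0ms=0b +389.61ms=4/7b
2) 389.61ms=4/7b +389.61ms=4/7b
3) 779.221ms=8/7b +389.61ms=4/7b
4) 1168.831ms=12/7b +389.61ms=4/7b
5) 1558.442ms=16/7b +194.805ms=2/7b
6) 1753.247ms=18/7b +194.805ms=2/7b
7) 1948.052ms=20/7b +389.61ms=4/7b
8) 2337.662ms=24/7b +389.61ms=4/7b
Σ=4b of 4 (88bpm 4/4) — PASS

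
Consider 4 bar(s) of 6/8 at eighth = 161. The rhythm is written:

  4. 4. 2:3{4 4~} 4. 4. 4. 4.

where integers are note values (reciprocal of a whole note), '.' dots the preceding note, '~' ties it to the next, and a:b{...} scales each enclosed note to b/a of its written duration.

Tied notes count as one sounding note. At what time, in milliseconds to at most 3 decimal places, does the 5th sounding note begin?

1. 0.0ms @ 0 + 1118.012ms (3)
2. 1118.012ms @ 3 + 1118.012ms (3)
3. 2236.025ms @ 6 + 1118.012ms (3)
4. 3354.037ms @ 9 + 2236.025ms (6)
5. 5590.062ms @ 15 + 1118.012ms (3)
6. 6708.075ms @ 18 + 1118.012ms (3)
7. 7826.087ms @ 21 + 1118.012ms (3)

note 5 onset = 15b = 5590.062ms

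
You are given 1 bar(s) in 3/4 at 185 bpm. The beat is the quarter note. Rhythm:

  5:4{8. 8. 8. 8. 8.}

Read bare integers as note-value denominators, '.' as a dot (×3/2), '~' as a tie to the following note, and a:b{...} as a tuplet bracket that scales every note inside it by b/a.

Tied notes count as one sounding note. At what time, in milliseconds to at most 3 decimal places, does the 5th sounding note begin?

note 5 onset = 12/5b = 778.378ms

1. 0.0ms @ 0 + 194.595ms (3/5)
2. 194.595ms @ 3/5 + 194.595ms (3/5)
3. 389.189ms @ 6/5 + 194.595ms (3/5)
4. 583.784ms @ 9/5 + 194.595ms (3/5)
5. 778.378ms @ 12/5 + 194.595ms (3/5)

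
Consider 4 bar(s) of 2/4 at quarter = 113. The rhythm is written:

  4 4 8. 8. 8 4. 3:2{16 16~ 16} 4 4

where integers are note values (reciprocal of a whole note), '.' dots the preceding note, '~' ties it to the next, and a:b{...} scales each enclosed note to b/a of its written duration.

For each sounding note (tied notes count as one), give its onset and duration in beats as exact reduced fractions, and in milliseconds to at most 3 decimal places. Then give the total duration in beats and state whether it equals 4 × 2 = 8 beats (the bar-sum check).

1) 0.0ms=0b +530.973ms=1b
2) 530.973ms=1b +530.973ms=1b
3) 1061.947ms=2b +398.23ms=3/4b
4) 1460.177ms=11/4b +398.23ms=3/4b
5) 1858.407ms=7/2b +265.487ms=1/2b
6) 2123.894ms=4b +796.46ms=3/2b
7) 2920.354ms=11/2b +88.496ms=1/6b
8) 3008.85ms=17/3b +176.991ms=1/3b
9) 3185.841ms=6b +530.973ms=1b
10) 3716.814ms=7b +530.973ms=1b
Σ=8b of 8 (113bpm 2/4) — PASS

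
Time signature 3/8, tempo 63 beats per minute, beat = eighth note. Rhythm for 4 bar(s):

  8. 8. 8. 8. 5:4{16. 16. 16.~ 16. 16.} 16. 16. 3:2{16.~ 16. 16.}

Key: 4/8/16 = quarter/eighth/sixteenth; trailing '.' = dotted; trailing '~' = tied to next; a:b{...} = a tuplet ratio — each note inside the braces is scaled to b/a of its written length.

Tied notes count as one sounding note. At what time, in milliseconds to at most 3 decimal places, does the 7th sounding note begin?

note 7 onset = 36/5b = 6857.143ms

1. 0.0ms @ 0 + 1428.571ms (3/2)
2. 1428.571ms @ 3/2 + 1428.571ms (3/2)
3. 2857.143ms @ 3 + 1428.571ms (3/2)
4. 4285.714ms @ 9/2 + 1428.571ms (3/2)
5. 5714.286ms @ 6 + 571.429ms (3/5)
6. 6285.714ms @ 33/5 + 571.429ms (3/5)
7. 6857.143ms @ 36/5 + 1142.857ms (6/5)
8. 8000.0ms @ 42/5 + 571.429ms (3/5)
9. 8571.429ms @ 9 + 714.286ms (3/4)
10. 9285.714ms @ 39/4 + 714.286ms (3/4)
11. 10000.0ms @ 21/2 + 952.381ms (1)
12. 10952.381ms @ 23/2 + 476.19ms (1/2)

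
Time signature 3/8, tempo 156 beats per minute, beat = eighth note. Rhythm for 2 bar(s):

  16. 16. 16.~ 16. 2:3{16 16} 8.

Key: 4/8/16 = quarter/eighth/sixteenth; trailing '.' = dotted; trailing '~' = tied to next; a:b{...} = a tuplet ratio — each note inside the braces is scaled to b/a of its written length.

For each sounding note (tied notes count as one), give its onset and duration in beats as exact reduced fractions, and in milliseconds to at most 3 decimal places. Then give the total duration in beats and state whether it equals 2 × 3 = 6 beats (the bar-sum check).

1) 0.0ms=0b +288.462ms=3/4b
2) 288.462ms=3/4b +288.462ms=3/4b
3) 576.923ms=3/2b +576.923ms=3/2b
4) 1153.846ms=3b +288.462ms=3/4b
5) 1442.308ms=15/4b +288.462ms=3/4b
6) 1730.769ms=9/2b +576.923ms=3/2b
Σ=6b of 6 (156bpm 3/8) — PASS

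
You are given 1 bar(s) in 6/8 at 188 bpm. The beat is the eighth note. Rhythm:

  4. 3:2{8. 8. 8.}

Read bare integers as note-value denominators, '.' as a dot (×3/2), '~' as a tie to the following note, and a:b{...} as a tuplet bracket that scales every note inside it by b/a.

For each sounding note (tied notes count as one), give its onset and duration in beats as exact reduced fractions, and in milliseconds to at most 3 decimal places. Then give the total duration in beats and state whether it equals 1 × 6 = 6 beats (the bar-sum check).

1) 0.0ms=0b +957.447ms=3b
2) 957.447ms=3b +319.149ms=1b
3) 1276.596ms=4b +319.149ms=1b
4) 1595.745ms=5b +319.149ms=1b
Σ=6b of 6 (188bpm 6/8) — PASS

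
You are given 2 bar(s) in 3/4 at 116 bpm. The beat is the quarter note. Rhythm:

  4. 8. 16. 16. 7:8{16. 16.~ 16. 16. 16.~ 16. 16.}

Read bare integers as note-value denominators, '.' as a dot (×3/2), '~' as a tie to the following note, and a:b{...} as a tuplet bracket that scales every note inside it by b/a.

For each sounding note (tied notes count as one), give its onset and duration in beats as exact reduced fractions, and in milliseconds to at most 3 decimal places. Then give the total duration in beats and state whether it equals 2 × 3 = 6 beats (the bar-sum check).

1) 0.0ms=0b +775.862ms=3/2b
2) 775.862ms=3/2b +387.931ms=3/4b
3) 1163.793ms=9/4b +193.966ms=3/8b
4) 1357.759ms=21/8b +193.966ms=3/8b
5) 1551.724ms=3b +221.675ms=3/7b
6) 1773.399ms=24/7b +443.35ms=6/7b
7) 2216.749ms=30/7b +221.675ms=3/7b
8) 2438.424ms=33/7b +443.35ms=6/7b
9) 2881.773ms=39/7b +221.675ms=3/7b
Σ=6b of 6 (116bpm 3/4) — PASS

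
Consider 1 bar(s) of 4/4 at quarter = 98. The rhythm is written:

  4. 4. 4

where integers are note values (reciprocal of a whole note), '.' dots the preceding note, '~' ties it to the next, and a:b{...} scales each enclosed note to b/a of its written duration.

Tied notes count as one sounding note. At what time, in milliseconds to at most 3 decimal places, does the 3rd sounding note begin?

1. 0.0ms @ 0 + 918.367ms (3/2)
2. 918.367ms @ 3/2 + 918.367ms (3/2)
3. 1836.735ms @ 3 + 612.245ms (1)

note 3 onset = 3b = 1836.735ms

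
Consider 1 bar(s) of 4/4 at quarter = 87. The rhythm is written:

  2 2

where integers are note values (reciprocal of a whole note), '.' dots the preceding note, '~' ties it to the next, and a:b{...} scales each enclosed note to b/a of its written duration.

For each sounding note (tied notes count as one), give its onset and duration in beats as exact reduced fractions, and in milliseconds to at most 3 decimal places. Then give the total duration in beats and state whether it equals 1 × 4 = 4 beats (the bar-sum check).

1) 0.0ms=0b +1379.31ms=2b
2) 1379.31ms=2b +1379.31ms=2b
Σ=4b of 4 (87bpm 4/4) — PASS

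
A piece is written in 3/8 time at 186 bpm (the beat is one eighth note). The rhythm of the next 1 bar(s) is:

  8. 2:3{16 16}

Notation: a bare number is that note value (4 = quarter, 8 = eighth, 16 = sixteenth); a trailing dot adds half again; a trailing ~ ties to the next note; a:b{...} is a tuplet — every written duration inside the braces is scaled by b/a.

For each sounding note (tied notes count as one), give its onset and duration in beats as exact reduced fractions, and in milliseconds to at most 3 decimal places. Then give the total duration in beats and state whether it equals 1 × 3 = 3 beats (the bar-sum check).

1) 0.0ms=0b +483.871ms=3/2b
2) 483.871ms=3/2b +241.935ms=3/4b
3) 725.806ms=9/4b +241.935ms=3/4b
Σ=3b of 3 (186bpm 3/8) — PASS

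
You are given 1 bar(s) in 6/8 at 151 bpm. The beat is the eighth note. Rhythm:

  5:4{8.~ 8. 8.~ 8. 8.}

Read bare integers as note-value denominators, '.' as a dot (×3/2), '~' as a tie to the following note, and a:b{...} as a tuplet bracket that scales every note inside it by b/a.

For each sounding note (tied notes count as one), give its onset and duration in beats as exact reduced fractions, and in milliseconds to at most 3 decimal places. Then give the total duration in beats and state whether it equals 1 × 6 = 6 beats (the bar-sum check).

1) 0.0ms=0b +953.642ms=12/5b
2) 953.642ms=12/5b +953.642ms=12/5b
3) 1907.285ms=24/5b +476.821ms=6/5b
Σ=6b of 6 (151bpm 6/8) — PASS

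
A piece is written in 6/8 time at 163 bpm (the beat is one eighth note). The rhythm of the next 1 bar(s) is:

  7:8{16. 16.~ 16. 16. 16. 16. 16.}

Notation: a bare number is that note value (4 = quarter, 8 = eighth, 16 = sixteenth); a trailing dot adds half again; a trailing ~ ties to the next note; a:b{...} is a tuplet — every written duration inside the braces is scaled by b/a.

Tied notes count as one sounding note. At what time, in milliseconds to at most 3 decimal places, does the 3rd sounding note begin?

1. 0.0ms @ 0 + 315.513ms (6/7)
2. 315.513ms @ 6/7 + 631.025ms (12/7)
3. 946.538ms @ 18/7 + 315.513ms (6/7)
4. 1262.051ms @ 24/7 + 315.513ms (6/7)
5. 1577.564ms @ 30/7 + 315.513ms (6/7)
6. 1893.076ms @ 36/7 + 315.513ms (6/7)

note 3 onset = 18/7b = 946.538ms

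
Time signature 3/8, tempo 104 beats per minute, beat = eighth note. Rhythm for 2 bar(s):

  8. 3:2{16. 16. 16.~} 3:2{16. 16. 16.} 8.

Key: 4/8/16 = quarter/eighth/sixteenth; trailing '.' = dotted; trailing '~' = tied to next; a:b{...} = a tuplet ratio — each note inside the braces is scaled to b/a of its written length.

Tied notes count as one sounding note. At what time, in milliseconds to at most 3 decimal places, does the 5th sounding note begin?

1. 0.0ms @ 0 + 865.385ms (3/2)
2. 865.385ms @ 3/2 + 288.462ms (1/2)
3. 1153.846ms @ 2 + 288.462ms (1/2)
4. 1442.308ms @ 5/2 + 576.923ms (1)
5. 2019.231ms @ 7/2 + 288.462ms (1/2)
6. 2307.692ms @ 4 + 288.462ms (1/2)
7. 2596.154ms @ 9/2 + 865.385ms (3/2)

note 5 onset = 7/2b = 2019.231ms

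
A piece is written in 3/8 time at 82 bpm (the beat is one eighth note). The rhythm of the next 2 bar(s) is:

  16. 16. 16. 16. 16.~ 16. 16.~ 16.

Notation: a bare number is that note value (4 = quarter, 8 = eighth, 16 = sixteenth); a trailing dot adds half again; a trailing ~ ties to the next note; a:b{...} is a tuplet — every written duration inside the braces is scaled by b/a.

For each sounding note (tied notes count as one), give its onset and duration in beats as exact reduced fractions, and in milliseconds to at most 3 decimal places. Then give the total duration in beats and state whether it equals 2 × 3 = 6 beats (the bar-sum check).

1) 0.0ms=0b +548.78ms=3/4b
2) 548.78ms=3/4b +548.78ms=3/4b
3) 1097.561ms=3/2b +548.78ms=3/4b
4) 1646.341ms=9/4b +548.78ms=3/4b
5) 2195.122ms=3b +1097.561ms=3/2b
6) 3292.683ms=9/2b +1097.561ms=3/2b
Σ=6b of 6 (82bpm 3/8) — PASS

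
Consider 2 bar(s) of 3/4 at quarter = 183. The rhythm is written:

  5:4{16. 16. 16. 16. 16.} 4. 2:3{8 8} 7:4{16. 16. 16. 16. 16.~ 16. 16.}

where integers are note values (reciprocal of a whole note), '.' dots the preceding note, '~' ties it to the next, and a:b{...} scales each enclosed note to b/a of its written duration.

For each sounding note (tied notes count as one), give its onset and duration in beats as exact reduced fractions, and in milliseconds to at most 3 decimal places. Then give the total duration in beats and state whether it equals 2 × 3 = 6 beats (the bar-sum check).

1) 0.0ms=0b +98.361ms=3/10b
2) 98.361ms=3/10b +98.361ms=3/10b
3) 196.721ms=3/5b +98.361ms=3/10b
4) 295.082ms=9/10b +98.361ms=3/10b
5) 393.443ms=6/5b +98.361ms=3/10b
6) 491.803ms=3/2b +491.803ms=3/2b
7) 983.607ms=3b +245.902ms=3/4b
8) 1229.508ms=15/4b +245.902ms=3/4b
9) 1475.41ms=9/2b +70.258ms=3/14b
10) 1545.667ms=33/7b +70.258ms=3/14b
11) 1615.925ms=69/14b +70.258ms=3/14b
12) 1686.183ms=36/7b +70.258ms=3/14b
13) 1756.44ms=75/14b +140.515ms=3/7b
14) 1896.956ms=81/14b +70.258ms=3/14b
Σ=6b of 6 (183bpm 3/4) — PASS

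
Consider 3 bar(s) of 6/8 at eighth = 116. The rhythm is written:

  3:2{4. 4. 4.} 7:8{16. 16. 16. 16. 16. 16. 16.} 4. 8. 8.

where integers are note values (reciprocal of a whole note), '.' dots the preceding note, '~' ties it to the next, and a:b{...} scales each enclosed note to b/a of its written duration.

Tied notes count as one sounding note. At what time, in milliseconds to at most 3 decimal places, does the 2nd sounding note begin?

note 2 onset = 2b = 1034.483ms

1. 0.0ms @ 0 + 1034.483ms (2)
2. 1034.483ms @ 2 + 1034.483ms (2)
3. 2068.966ms @ 4 + 1034.483ms (2)
4. 3103.448ms @ 6 + 443.35ms (6/7)
5. 3546.798ms @ 48/7 + 443.35ms (6/7)
6. 3990.148ms @ 54/7 + 443.35ms (6/7)
7. 4433.498ms @ 60/7 + 443.35ms (6/7)
8. 4876.847ms @ 66/7 + 443.35ms (6/7)
9. 5320.197ms @ 72/7 + 443.35ms (6/7)
10. 5763.547ms @ 78/7 + 443.35ms (6/7)
11. 6206.897ms @ 12 + 1551.724ms (3)
12. 7758.621ms @ 15 + 775.862ms (3/2)
13. 8534.483ms @ 33/2 + 775.862ms (3/2)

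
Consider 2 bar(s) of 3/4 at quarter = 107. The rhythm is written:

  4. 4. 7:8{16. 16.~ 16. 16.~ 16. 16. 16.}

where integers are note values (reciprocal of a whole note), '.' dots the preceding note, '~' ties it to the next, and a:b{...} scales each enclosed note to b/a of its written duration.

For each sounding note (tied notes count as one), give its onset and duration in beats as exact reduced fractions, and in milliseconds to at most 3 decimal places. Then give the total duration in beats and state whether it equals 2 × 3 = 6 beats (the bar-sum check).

1) 0.0ms=0b +841.121ms=3/2b
2) 841.121ms=3/2b +841.121ms=3/2b
3) 1682.243ms=3b +240.32ms=3/7b
4) 1922.563ms=24/7b +480.641ms=6/7b
5) 2403.204ms=30/7b +480.641ms=6/7b
6) 2883.845ms=36/7b +240.32ms=3/7b
7) 3124.166ms=39/7b +240.32ms=3/7b
Σ=6b of 6 (107bpm 3/4) — PASS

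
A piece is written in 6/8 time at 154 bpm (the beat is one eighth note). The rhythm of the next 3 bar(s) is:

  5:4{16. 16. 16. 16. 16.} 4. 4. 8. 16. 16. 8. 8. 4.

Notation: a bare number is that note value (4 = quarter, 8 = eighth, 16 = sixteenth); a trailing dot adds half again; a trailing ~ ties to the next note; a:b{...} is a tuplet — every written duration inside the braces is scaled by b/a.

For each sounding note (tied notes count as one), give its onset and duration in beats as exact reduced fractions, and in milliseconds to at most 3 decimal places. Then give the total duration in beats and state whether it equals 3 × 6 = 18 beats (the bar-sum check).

1) 0.0ms=0b +233.766ms=3/5b
2) 233.766ms=3/5b +233.766ms=3/5b
3) 467.532ms=6/5b +233.766ms=3/5b
4) 701.299ms=9/5b +233.766ms=3/5b
5) 935.065ms=12/5b +233.766ms=3/5b
6) 1168.831ms=3b +1168.831ms=3b
7) 2337.662ms=6b +1168.831ms=3b
8) 3506.494ms=9b +584.416ms=3/2b
9) 4090.909ms=21/2b +292.208ms=3/4b
10) 4383.117ms=45/4b +292.208ms=3/4b
11) 4675.325ms=12b +584.416ms=3/2b
12) 5259.74ms=27/2b +584.416ms=3/2b
13) 5844.156ms=15b +1168.831ms=3b
Σ=18b of 18 (154bpm 6/8) — PASS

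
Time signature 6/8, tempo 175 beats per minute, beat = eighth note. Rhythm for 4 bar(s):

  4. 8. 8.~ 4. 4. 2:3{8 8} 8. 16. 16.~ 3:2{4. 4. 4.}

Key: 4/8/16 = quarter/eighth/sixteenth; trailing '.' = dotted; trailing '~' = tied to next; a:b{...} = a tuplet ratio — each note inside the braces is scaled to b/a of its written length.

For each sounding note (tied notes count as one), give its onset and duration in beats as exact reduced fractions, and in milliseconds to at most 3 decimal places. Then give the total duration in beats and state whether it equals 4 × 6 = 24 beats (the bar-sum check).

1) 0.0ms=0b +1028.571ms=3b
2) 1028.571ms=3b +514.286ms=3/2b
3) 1542.857ms=9/2b +1542.857ms=9/2b
4) 3085.714ms=9b +1028.571ms=3b
5) 4114.286ms=12b +514.286ms=3/2b
6) 4628.571ms=27/2b +514.286ms=3/2b
7) 5142.857ms=15b +514.286ms=3/2b
8) 5657.143ms=33/2b +257.143ms=3/4b
9) 5914.286ms=69/4b +942.857ms=11/4b
10) 6857.143ms=20b +685.714ms=2b
11) 7542.857ms=22b +685.714ms=2b
Σ=24b of 24 (175bpm 6/8) — PASS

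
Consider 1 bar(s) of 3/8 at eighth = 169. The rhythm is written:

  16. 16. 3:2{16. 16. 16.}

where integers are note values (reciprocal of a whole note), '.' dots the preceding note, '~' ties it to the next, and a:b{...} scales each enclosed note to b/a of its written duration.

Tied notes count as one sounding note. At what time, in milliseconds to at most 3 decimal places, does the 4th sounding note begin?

note 4 onset = 2b = 710.059ms

1. 0.0ms @ 0 + 266.272ms (3/4)
2. 266.272ms @ 3/4 + 266.272ms (3/4)
3. 532.544ms @ 3/2 + 177.515ms (1/2)
4. 710.059ms @ 2 + 177.515ms (1/2)
5. 887.574ms @ 5/2 + 177.515ms (1/2)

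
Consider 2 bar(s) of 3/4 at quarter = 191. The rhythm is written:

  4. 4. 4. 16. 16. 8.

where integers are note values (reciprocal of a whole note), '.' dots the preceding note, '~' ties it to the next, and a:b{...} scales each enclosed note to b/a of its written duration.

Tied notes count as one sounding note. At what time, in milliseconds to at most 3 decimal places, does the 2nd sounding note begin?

1. 0.0ms @ 0 + 471.204ms (3/2)
2. 471.204ms @ 3/2 + 471.204ms (3/2)
3. 942.408ms @ 3 + 471.204ms (3/2)
4. 1413.613ms @ 9/2 + 117.801ms (3/8)
5. 1531.414ms @ 39/8 + 117.801ms (3/8)
6. 1649.215ms @ 21/4 + 235.602ms (3/4)

note 2 onset = 3/2b = 471.204ms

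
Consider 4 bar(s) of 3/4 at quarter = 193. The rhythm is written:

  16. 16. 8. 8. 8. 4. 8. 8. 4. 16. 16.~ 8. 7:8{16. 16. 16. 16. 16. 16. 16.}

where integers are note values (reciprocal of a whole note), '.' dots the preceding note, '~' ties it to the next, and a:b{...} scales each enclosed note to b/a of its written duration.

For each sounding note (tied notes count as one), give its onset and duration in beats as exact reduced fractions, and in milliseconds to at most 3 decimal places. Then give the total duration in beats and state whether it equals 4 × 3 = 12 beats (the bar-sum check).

1) 0.0ms=0b +116.58ms=3/8b
2) 116.58ms=3/8b +116.58ms=3/8b
3) 233.161ms=3/4b +233.161ms=3/4b
4) 466.321ms=3/2b +233.161ms=3/4b
5) 699.482ms=9/4b +233.161ms=3/4b
6) 932.642ms=3b +466.321ms=3/2b
7) 1398.964ms=9/2b +233.161ms=3/4b
8) 1632.124ms=21/4b +233.161ms=3/4b
9) 1865.285ms=6b +466.321ms=3/2b
10) 2331.606ms=15/2b +116.58ms=3/8b
11) 2448.187ms=63/8b +349.741ms=9/8b
12) 2797.927ms=9b +133.235ms=3/7b
13) 2931.162ms=66/7b +133.235ms=3/7b
14) 3064.397ms=69/7b +133.235ms=3/7b
15) 3197.631ms=72/7b +133.235ms=3/7b
16) 3330.866ms=75/7b +133.235ms=3/7b
17) 3464.101ms=78/7b +133.235ms=3/7b
18) 3597.335ms=81/7b +133.235ms=3/7b
Σ=12b of 12 (193bpm 3/4) — PASS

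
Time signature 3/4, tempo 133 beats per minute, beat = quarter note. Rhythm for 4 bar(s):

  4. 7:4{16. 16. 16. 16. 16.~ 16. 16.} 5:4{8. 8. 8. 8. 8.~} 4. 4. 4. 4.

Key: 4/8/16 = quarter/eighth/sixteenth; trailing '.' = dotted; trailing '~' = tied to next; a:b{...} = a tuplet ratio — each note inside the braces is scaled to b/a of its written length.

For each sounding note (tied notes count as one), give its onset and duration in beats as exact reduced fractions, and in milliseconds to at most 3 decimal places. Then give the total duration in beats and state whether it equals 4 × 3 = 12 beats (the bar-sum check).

1) 0.0ms=0b +676.692ms=3/2b
2) 676.692ms=3/2b +96.67ms=3/14b
3) 773.362ms=12/7b +96.67ms=3/14b
4) 870.032ms=27/14b +96.67ms=3/14b
5) 966.702ms=15/7b +96.67ms=3/14b
6) 1063.373ms=33/14b +193.34ms=3/7b
7) 1256.713ms=39/14b +96.67ms=3/14b
8) 1353.383ms=3b +270.677ms=3/5b
9) 1624.06ms=18/5b +270.677ms=3/5b
10) 1894.737ms=21/5b +270.677ms=3/5b
11) 2165.414ms=24/5b +270.677ms=3/5b
12) 2436.09ms=27/5b +947.368ms=21/10b
13) 3383.459ms=15/2b +676.692ms=3/2b
14) 4060.15ms=9b +676.692ms=3/2b
15) 4736.842ms=21/2b +676.692ms=3/2b
Σ=12b of 12 (133bpm 3/4) — PASS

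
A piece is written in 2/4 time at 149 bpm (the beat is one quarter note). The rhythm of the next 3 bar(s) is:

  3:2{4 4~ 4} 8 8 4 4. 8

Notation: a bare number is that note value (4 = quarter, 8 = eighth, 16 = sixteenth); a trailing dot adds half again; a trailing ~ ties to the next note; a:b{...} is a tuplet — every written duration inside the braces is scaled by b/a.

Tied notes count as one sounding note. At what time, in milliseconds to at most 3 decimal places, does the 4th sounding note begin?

1. 0.0ms @ 0 + 268.456ms (2/3)
2. 268.456ms @ 2/3 + 536.913ms (4/3)
3. 805.369ms @ 2 + 201.342ms (1/2)
4. 1006.711ms @ 5/2 + 201.342ms (1/2)
5. 1208.054ms @ 3 + 402.685ms (1)
6. 1610.738ms @ 4 + 604.027ms (3/2)
7. 2214.765ms @ 11/2 + 201.342ms (1/2)

note 4 onset = 5/2b = 1006.711ms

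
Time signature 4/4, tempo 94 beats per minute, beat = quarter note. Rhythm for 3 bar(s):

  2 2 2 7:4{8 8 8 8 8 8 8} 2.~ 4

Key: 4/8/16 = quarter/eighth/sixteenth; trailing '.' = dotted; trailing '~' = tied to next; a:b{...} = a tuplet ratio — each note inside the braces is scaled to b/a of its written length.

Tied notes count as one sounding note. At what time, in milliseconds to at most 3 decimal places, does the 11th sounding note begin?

1. 0.0ms @ 0 + 1276.596ms (2)
2. 1276.596ms @ 2 + 1276.596ms (2)
3. 2553.191ms @ 4 + 1276.596ms (2)
4. 3829.787ms @ 6 + 182.371ms (2/7)
5. 4012.158ms @ 44/7 + 182.371ms (2/7)
6. 4194.529ms @ 46/7 + 182.371ms (2/7)
7. 4376.9ms @ 48/7 + 182.371ms (2/7)
8. 4559.271ms @ 50/7 + 182.371ms (2/7)
9. 4741.641ms @ 52/7 + 182.371ms (2/7)
10. 4924.012ms @ 54/7 + 182.371ms (2/7)
11. 5106.383ms @ 8 + 2553.191ms (4)

note 11 onset = 8b = 5106.383ms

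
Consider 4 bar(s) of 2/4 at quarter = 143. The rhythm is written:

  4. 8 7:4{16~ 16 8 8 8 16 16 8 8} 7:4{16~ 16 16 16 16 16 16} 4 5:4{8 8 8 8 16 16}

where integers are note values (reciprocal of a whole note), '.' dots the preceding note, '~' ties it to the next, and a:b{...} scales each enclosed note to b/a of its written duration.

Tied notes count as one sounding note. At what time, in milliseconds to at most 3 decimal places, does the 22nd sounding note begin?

1. 0.0ms @ 0 + 629.371ms (3/2)
2. 629.371ms @ 3/2 + 209.79ms (1/2)
3. 839.161ms @ 2 + 119.88ms (2/7)
4. 959.041ms @ 16/7 + 119.88ms (2/7)
5. 1078.921ms @ 18/7 + 119.88ms (2/7)
6. 1198.801ms @ 20/7 + 119.88ms (2/7)
7. 1318.681ms @ 22/7 + 59.94ms (1/7)
8. 1378.621ms @ 23/7 + 59.94ms (1/7)
9. 1438.561ms @ 24/7 + 119.88ms (2/7)
10. 1558.442ms @ 26/7 + 119.88ms (2/7)
11. 1678.322ms @ 4 + 119.88ms (2/7)
12. 1798.202ms @ 30/7 + 59.94ms (1/7)
13. 1858.142ms @ 31/7 + 59.94ms (1/7)
14. 1918.082ms @ 32/7 + 59.94ms (1/7)
15. 1978.022ms @ 33/7 + 59.94ms (1/7)
16. 2037.962ms @ 34/7 + 59.94ms (1/7)
17. 2097.902ms @ 5 + 419.58ms (1)
18. 2517.483ms @ 6 + 167.832ms (2/5)
19. 2685.315ms @ 32/5 + 167.832ms (2/5)
20. 2853.147ms @ 34/5 + 167.832ms (2/5)
21. 3020.979ms @ 36/5 + 167.832ms (2/5)
22. 3188.811ms @ 38/5 + 83.916ms (1/5)
23. 3272.727ms @ 39/5 + 83.916ms (1/5)

note 22 onset = 38/5b = 3188.811ms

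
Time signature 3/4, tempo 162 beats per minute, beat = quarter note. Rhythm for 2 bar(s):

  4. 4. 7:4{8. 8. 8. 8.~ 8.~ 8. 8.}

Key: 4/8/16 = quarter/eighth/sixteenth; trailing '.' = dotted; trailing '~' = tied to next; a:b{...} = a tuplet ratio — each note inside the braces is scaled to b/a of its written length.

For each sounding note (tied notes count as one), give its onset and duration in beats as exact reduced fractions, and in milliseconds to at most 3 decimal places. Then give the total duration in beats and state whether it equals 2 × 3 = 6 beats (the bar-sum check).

1) 0.0ms=0b +555.556ms=3/2b
2) 555.556ms=3/2b +555.556ms=3/2b
3) 1111.111ms=3b +158.73ms=3/7b
4) 1269.841ms=24/7b +158.73ms=3/7b
5) 1428.571ms=27/7b +158.73ms=3/7b
6) 1587.302ms=30/7b +476.19ms=9/7b
7) 2063.492ms=39/7b +158.73ms=3/7b
Σ=6b of 6 (162bpm 3/4) — PASS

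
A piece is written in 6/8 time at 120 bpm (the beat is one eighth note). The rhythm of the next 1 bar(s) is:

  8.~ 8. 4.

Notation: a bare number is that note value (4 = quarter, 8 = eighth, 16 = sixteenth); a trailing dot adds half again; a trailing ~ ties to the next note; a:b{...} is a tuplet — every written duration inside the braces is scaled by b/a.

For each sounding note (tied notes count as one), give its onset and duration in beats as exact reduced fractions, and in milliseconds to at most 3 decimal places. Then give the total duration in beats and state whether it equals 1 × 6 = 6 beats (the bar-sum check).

1) 0.0ms=0b +1500.0ms=3b
2) 1500.0ms=3b +1500.0ms=3b
Σ=6b of 6 (120bpm 6/8) — PASS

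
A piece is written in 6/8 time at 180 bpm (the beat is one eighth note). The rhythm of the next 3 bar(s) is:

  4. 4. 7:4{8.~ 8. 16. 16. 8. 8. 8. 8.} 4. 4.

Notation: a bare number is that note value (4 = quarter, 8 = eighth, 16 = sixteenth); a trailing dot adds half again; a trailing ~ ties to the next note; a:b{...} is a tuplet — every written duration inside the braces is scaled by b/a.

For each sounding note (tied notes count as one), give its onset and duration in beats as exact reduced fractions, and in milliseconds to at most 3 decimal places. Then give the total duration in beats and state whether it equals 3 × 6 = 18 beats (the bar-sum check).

1) 0.0ms=0b +1000.0ms=3b
2) 1000.0ms=3b +1000.0ms=3b
3) 2000.0ms=6b +571.429ms=12/7b
4) 2571.429ms=54/7b +142.857ms=3/7b
5) 2714.286ms=57/7b +142.857ms=3/7b
6) 2857.143ms=60/7b +285.714ms=6/7b
7) 3142.857ms=66/7b +285.714ms=6/7b
8) 3428.571ms=72/7b +285.714ms=6/7b
9) 3714.286ms=78/7b +285.714ms=6/7b
10) 4000.0ms=12b +1000.0ms=3b
11) 5000.0ms=15b +1000.0ms=3b
Σ=18b of 18 (180bpm 6/8) — PASS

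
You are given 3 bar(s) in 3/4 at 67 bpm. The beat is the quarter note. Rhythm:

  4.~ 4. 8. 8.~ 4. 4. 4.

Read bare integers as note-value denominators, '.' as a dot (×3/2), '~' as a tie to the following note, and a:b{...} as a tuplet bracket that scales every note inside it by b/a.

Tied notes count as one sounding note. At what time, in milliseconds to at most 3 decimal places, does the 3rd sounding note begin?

note 3 onset = 15/4b = 3358.209ms

1. 0.0ms @ 0 + 2686.567ms (3)
2. 2686.567ms @ 3 + 671.642ms (3/4)
3. 3358.209ms @ 15/4 + 2014.925ms (9/4)
4. 5373.134ms @ 6 + 1343.284ms (3/2)
5. 6716.418ms @ 15/2 + 1343.284ms (3/2)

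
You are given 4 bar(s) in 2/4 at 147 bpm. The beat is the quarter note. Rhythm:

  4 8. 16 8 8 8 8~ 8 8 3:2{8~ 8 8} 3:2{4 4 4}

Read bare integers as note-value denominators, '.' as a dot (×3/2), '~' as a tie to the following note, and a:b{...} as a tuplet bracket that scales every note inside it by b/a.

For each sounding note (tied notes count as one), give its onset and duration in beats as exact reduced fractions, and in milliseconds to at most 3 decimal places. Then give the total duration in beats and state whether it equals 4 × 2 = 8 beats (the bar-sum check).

1) 0.0ms=0b +408.163ms=1b
2) 408.163ms=1b +306.122ms=3/4b
3) 714.286ms=7/4b +102.041ms=1/4b
4) 816.327ms=2b +204.082ms=1/2b
5) 1020.408ms=5/2b +204.082ms=1/2b
6) 1224.49ms=3b +204.082ms=1/2b
7) 1428.571ms=7/2b +408.163ms=1b
8) 1836.735ms=9/2b +204.082ms=1/2b
9) 2040.816ms=5b +272.109ms=2/3b
10) 2312.925ms=17/3b +136.054ms=1/3b
11) 2448.98ms=6b +272.109ms=2/3b
12) 2721.088ms=20/3b +272.109ms=2/3b
13) 2993.197ms=22/3b +272.109ms=2/3b
Σ=8b of 8 (147bpm 2/4) — PASS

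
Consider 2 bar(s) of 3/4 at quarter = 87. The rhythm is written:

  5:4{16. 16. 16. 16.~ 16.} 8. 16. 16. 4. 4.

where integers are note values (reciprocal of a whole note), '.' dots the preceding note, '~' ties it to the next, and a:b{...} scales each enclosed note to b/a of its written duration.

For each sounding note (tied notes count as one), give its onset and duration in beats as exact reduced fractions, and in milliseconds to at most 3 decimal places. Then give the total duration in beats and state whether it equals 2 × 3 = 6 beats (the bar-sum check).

1) 0.0ms=0b +206.897ms=3/10b
2) 206.897ms=3/10b +206.897ms=3/10b
3) 413.793ms=3/5b +206.897ms=3/10b
4) 620.69ms=9/10b +413.793ms=3/5b
5) 1034.483ms=3/2b +517.241ms=3/4b
6) 1551.724ms=9/4b +258.621ms=3/8b
7) 1810.345ms=21/8b +258.621ms=3/8b
8) 2068.966ms=3b +1034.483ms=3/2b
9) 3103.448ms=9/2b +1034.483ms=3/2b
Σ=6b of 6 (87bpm 3/4) — PASS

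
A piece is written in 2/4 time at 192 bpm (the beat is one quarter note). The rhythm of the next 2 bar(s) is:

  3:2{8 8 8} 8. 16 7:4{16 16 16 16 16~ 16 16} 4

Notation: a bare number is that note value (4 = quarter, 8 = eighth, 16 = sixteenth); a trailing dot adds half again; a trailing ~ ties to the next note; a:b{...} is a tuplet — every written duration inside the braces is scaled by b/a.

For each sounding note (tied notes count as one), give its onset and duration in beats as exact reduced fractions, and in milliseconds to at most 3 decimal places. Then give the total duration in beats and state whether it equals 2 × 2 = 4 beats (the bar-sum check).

1) 0.0ms=0b +104.167ms=1/3b
2) 104.167ms=1/3b +104.167ms=1/3b
3) 208.333ms=2/3b +104.167ms=1/3b
4) 312.5ms=1b +234.375ms=3/4b
5) 546.875ms=7/4b +78.125ms=1/4b
6) 625.0ms=2b +44.643ms=1/7b
7) 669.643ms=15/7b +44.643ms=1/7b
8) 714.286ms=16/7b +44.643ms=1/7b
9) 758.929ms=17/7b +44.643ms=1/7b
10) 803.571ms=18/7b +89.286ms=2/7b
11) 892.857ms=20/7b +44.643ms=1/7b
12) 937.5ms=3b +312.5ms=1b
Σ=4b of 4 (192bpm 2/4) — PASS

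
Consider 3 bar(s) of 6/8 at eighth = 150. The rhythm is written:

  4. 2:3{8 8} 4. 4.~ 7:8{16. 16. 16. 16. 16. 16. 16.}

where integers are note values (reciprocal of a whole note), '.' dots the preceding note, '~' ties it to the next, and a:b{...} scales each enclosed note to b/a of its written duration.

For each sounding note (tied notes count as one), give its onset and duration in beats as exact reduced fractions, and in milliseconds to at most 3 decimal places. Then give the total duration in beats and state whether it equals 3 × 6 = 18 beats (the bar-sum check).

1) 0.0ms=0b +1200.0ms=3b
2) 1200.0ms=3b +600.0ms=3/2b
3) 1800.0ms=9/2b +600.0ms=3/2b
4) 2400.0ms=6b +1200.0ms=3b
5) 3600.0ms=9b +1542.857ms=27/7b
6) 5142.857ms=90/7b +342.857ms=6/7b
7) 5485.714ms=96/7b +342.857ms=6/7b
8) 5828.571ms=102/7b +342.857ms=6/7b
9) 6171.429ms=108/7b +342.857ms=6/7b
10) 6514.286ms=114/7b +342.857ms=6/7b
11) 6857.143ms=120/7b +342.857ms=6/7b
Σ=18b of 18 (150bpm 6/8) — PASS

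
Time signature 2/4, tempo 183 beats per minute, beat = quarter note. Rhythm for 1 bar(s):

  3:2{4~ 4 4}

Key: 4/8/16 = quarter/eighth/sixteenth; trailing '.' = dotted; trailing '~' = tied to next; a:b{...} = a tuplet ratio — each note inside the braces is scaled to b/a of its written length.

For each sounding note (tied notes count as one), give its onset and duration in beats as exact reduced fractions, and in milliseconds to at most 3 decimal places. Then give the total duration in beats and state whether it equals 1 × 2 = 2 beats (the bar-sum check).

1) 0.0ms=0b +437.158ms=4/3b
2) 437.158ms=4/3b +218.579ms=2/3b
Σ=2b of 2 (183bpm 2/4) — PASS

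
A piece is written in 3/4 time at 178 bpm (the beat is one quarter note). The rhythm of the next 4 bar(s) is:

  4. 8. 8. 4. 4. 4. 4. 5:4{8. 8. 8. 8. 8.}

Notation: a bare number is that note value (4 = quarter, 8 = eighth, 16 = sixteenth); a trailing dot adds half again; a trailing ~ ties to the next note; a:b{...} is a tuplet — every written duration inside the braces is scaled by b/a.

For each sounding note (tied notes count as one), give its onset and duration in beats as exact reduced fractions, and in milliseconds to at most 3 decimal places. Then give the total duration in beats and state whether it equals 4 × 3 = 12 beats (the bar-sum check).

1) 0.0ms=0b +505.618ms=3/2b
2) 505.618ms=3/2b +252.809ms=3/4b
3) 758.427ms=9/4b +252.809ms=3/4b
4) 1011.236ms=3b +505.618ms=3/2b
5) 1516.854ms=9/2b +505.618ms=3/2b
6) 2022.472ms=6b +505.618ms=3/2b
7) 2528.09ms=15/2b +505.618ms=3/2b
8) 3033.708ms=9b +202.247ms=3/5b
9) 3235.955ms=48/5b +202.247ms=3/5b
10) 3438.202ms=51/5b +202.247ms=3/5b
11) 3640.449ms=54/5b +202.247ms=3/5b
12) 3842.697ms=57/5b +202.247ms=3/5b
Σ=12b of 12 (178bpm 3/4) — PASS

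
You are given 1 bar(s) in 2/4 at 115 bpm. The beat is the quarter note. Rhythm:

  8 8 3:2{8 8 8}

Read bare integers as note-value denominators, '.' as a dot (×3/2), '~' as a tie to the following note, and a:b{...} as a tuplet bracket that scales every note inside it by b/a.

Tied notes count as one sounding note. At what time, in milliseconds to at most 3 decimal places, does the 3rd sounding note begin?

1. 0.0ms @ 0 + 260.87ms (1/2)
2. 260.87ms @ 1/2 + 260.87ms (1/2)
3. 521.739ms @ 1 + 173.913ms (1/3)
4. 695.652ms @ 4/3 + 173.913ms (1/3)
5. 869.565ms @ 5/3 + 173.913ms (1/3)

note 3 onset = 1b = 521.739ms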